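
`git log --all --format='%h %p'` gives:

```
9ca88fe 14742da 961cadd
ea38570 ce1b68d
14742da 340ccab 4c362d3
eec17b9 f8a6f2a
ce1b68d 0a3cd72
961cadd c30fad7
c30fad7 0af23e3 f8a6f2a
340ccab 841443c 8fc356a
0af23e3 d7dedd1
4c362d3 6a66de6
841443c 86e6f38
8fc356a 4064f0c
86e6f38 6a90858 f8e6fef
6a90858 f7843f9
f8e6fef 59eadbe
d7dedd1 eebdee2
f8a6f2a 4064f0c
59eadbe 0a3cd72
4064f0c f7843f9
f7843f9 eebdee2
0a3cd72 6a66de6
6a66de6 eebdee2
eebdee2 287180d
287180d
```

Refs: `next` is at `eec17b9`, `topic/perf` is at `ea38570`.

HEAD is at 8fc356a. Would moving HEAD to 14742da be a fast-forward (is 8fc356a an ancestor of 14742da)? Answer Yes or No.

A fast-forward from 8fc356a to 14742da is possible iff 8fc356a is an ancestor of 14742da.
Ancestors of 14742da: {0a3cd72, 14742da, 287180d, 340ccab, 4064f0c, 4c362d3, 59eadbe, 6a66de6, 6a90858, 841443c, 86e6f38, 8fc356a, eebdee2, f7843f9, f8e6fef}.
8fc356a is among them, so fast-forward is possible.

Yes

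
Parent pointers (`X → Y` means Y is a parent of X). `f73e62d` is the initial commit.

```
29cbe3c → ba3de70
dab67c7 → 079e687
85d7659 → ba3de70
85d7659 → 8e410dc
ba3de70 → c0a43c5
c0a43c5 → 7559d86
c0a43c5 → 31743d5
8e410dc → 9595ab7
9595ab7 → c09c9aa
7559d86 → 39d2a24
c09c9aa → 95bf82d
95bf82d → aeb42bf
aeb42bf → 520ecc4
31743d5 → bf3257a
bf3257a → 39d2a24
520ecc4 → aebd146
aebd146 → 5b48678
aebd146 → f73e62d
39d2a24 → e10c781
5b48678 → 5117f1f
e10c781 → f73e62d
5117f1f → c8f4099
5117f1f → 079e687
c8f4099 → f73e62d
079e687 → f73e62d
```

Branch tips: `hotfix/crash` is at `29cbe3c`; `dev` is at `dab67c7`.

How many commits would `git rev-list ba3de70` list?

8

Walking parent pointers from ba3de70: reachable set = {31743d5, 39d2a24, 7559d86, ba3de70, bf3257a, c0a43c5, e10c781, f73e62d}.
That is 8 commits.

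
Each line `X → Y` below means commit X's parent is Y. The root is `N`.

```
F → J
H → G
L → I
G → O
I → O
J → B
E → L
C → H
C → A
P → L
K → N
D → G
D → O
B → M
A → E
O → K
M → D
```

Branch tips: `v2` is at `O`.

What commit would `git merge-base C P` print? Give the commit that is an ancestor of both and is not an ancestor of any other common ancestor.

L

Ancestors of C: {A, C, E, G, H, I, K, L, N, O}.
Ancestors of P: {I, K, L, N, O, P}.
Common ancestors: {I, K, L, N, O}.
Among these, L is not an ancestor of any other common ancestor — it is the merge base.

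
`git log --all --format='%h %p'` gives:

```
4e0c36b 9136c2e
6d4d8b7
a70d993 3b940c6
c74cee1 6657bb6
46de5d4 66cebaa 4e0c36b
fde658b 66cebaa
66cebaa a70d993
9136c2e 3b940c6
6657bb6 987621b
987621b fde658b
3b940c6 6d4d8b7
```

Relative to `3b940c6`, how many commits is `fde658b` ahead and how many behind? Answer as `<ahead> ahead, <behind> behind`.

3 ahead, 0 behind

Reachable from fde658b: {3b940c6, 66cebaa, 6d4d8b7, a70d993, fde658b}.
Reachable from 3b940c6: {3b940c6, 6d4d8b7}.
Only in fde658b's history (ahead): {66cebaa, a70d993, fde658b} — 3.
Only in 3b940c6's history (behind): {} — 0.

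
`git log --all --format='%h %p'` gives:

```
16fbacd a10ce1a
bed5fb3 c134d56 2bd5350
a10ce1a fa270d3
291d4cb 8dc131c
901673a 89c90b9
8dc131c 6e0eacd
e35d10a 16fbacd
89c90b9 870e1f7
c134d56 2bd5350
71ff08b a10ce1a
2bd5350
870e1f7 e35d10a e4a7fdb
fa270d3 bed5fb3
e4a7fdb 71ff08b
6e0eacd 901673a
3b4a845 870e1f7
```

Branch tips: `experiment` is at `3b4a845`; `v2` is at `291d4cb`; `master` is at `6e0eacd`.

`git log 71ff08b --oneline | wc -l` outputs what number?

Walking parent pointers from 71ff08b: reachable set = {2bd5350, 71ff08b, a10ce1a, bed5fb3, c134d56, fa270d3}.
That is 6 commits.

6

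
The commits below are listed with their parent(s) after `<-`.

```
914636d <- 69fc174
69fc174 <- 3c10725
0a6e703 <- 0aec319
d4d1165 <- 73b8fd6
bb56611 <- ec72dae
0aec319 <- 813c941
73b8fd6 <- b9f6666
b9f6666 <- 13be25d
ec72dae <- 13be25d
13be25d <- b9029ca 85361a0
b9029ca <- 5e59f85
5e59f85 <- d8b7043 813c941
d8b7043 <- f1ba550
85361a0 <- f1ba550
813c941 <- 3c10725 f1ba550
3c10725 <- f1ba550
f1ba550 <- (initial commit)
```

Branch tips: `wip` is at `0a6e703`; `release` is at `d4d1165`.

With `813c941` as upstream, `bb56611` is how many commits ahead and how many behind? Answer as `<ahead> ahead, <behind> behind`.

Reachable from bb56611: {13be25d, 3c10725, 5e59f85, 813c941, 85361a0, b9029ca, bb56611, d8b7043, ec72dae, f1ba550}.
Reachable from 813c941: {3c10725, 813c941, f1ba550}.
Only in bb56611's history (ahead): {13be25d, 5e59f85, 85361a0, b9029ca, bb56611, d8b7043, ec72dae} — 7.
Only in 813c941's history (behind): {} — 0.

7 ahead, 0 behind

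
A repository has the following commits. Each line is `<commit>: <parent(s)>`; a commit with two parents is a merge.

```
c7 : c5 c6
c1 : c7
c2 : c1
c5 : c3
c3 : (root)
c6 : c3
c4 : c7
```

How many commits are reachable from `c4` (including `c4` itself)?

Walking parent pointers from c4: reachable set = {c3, c4, c5, c6, c7}.
That is 5 commits.

5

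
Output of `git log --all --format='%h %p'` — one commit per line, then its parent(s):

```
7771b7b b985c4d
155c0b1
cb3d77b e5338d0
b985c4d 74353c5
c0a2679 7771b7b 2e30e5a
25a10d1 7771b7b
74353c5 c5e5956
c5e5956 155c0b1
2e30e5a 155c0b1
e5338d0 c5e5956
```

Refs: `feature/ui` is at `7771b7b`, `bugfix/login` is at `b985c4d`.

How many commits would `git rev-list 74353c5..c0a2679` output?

Reachable from c0a2679: {155c0b1, 2e30e5a, 74353c5, 7771b7b, b985c4d, c0a2679, c5e5956}.
Reachable from 74353c5: {155c0b1, 74353c5, c5e5956}.
In c0a2679's history but not 74353c5's: {2e30e5a, 7771b7b, b985c4d, c0a2679} — 4 commits.

4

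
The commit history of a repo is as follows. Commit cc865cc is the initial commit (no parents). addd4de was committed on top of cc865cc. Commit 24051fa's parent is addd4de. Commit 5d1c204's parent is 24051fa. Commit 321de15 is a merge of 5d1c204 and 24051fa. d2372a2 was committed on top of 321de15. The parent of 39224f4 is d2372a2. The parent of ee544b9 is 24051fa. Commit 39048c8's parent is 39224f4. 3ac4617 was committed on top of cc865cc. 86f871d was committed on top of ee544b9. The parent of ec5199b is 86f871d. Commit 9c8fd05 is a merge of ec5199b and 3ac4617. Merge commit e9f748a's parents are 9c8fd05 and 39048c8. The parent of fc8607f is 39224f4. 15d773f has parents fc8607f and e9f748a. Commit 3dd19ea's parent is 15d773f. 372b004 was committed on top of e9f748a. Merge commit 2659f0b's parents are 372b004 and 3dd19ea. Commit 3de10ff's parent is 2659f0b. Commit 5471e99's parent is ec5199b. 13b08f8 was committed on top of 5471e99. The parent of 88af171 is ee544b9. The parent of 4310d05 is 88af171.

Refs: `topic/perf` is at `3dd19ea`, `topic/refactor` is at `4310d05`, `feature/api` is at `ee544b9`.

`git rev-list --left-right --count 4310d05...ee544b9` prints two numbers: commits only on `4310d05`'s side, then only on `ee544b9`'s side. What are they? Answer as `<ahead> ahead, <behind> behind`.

Reachable from 4310d05: {24051fa, 4310d05, 88af171, addd4de, cc865cc, ee544b9}.
Reachable from ee544b9: {24051fa, addd4de, cc865cc, ee544b9}.
Only in 4310d05's history (ahead): {4310d05, 88af171} — 2.
Only in ee544b9's history (behind): {} — 0.

2 ahead, 0 behind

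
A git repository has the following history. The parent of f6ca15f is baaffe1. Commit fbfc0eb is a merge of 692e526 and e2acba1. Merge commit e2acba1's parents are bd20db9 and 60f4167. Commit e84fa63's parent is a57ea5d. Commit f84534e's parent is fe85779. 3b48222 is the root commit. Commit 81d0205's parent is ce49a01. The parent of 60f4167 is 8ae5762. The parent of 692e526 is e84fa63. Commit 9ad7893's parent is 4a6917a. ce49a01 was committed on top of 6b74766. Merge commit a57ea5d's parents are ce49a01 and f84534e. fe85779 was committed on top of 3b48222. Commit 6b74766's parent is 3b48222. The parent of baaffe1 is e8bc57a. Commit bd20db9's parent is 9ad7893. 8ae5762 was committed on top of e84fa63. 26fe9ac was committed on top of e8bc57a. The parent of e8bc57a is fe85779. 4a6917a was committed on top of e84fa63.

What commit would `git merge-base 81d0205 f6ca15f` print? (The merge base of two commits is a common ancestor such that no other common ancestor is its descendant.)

3b48222

Ancestors of 81d0205: {3b48222, 6b74766, 81d0205, ce49a01}.
Ancestors of f6ca15f: {3b48222, baaffe1, e8bc57a, f6ca15f, fe85779}.
Common ancestors: {3b48222}.
The only common ancestor is 3b48222, so it is the merge base.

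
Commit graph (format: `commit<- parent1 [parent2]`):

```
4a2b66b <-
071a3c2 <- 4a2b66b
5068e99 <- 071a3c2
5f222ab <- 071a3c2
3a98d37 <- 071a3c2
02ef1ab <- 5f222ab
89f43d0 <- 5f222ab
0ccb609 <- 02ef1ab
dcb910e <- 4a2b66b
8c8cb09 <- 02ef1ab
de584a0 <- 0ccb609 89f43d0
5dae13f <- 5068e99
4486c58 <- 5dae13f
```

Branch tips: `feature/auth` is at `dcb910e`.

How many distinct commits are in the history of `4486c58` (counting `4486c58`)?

Walking parent pointers from 4486c58: reachable set = {071a3c2, 4486c58, 4a2b66b, 5068e99, 5dae13f}.
That is 5 commits.

5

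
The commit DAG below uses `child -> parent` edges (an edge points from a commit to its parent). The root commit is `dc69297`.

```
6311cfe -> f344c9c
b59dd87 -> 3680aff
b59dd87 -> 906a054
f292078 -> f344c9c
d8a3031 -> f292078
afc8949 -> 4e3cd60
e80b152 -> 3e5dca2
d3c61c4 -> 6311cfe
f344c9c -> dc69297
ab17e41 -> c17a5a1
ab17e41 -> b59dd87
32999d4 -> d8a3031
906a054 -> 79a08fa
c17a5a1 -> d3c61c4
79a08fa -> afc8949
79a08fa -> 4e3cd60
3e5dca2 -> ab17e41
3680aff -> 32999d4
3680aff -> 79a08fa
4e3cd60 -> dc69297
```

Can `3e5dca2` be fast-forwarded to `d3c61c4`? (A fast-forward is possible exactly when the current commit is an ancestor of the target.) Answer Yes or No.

A fast-forward from 3e5dca2 to d3c61c4 is possible iff 3e5dca2 is an ancestor of d3c61c4.
Ancestors of d3c61c4: {6311cfe, d3c61c4, dc69297, f344c9c}.
3e5dca2 is not among them, so fast-forward is not possible.

No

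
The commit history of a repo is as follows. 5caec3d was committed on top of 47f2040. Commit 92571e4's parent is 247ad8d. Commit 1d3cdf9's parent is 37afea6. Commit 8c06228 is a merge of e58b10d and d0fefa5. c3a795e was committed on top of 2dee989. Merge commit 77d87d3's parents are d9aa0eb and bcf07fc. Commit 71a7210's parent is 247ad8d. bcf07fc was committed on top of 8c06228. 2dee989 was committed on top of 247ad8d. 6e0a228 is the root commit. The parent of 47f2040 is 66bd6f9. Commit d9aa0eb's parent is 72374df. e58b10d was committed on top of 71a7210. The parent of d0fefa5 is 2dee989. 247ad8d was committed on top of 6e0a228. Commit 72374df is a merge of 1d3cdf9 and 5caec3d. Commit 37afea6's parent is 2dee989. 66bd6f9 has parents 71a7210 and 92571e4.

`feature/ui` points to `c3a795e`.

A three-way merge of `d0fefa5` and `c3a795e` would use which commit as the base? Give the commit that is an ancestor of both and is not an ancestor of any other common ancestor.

Ancestors of d0fefa5: {247ad8d, 2dee989, 6e0a228, d0fefa5}.
Ancestors of c3a795e: {247ad8d, 2dee989, 6e0a228, c3a795e}.
Common ancestors: {247ad8d, 2dee989, 6e0a228}.
Among these, 2dee989 is not an ancestor of any other common ancestor — it is the merge base.

2dee989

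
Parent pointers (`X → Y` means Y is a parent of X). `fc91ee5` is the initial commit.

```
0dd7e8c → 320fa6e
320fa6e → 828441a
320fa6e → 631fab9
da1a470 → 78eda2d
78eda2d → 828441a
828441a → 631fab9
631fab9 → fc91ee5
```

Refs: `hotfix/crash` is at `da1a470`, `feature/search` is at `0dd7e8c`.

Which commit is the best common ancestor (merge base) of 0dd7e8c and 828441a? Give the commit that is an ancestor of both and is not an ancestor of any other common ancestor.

828441a

Ancestors of 0dd7e8c: {0dd7e8c, 320fa6e, 631fab9, 828441a, fc91ee5}.
Ancestors of 828441a: {631fab9, 828441a, fc91ee5}.
Common ancestors: {631fab9, 828441a, fc91ee5}.
Among these, 828441a is not an ancestor of any other common ancestor — it is the merge base.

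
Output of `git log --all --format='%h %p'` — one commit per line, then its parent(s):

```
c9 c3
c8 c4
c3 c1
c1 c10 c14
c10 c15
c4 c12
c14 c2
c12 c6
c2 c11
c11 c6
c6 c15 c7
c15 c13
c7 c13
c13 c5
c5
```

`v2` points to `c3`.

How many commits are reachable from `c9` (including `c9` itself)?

12

Walking parent pointers from c9: reachable set = {c1, c10, c11, c13, c14, c15, c2, c3, c5, c6, c7, c9}.
That is 12 commits.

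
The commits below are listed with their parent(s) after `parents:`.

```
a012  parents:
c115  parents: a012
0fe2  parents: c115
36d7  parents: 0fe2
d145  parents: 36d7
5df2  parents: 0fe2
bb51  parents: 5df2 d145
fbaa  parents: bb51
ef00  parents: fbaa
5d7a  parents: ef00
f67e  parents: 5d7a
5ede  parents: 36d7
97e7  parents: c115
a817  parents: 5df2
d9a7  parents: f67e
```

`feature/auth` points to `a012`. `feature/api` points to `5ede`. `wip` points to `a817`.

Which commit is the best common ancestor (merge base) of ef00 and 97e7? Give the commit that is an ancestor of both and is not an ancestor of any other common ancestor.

c115

Ancestors of ef00: {0fe2, 36d7, 5df2, a012, bb51, c115, d145, ef00, fbaa}.
Ancestors of 97e7: {97e7, a012, c115}.
Common ancestors: {a012, c115}.
Among these, c115 is not an ancestor of any other common ancestor — it is the merge base.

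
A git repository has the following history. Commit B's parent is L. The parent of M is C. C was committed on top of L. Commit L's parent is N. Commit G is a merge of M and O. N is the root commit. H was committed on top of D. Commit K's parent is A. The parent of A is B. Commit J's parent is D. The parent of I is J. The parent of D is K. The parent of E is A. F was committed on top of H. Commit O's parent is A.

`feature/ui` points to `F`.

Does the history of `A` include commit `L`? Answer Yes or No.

Yes

Ancestors of A (commits reachable by following parents): {A, B, L, N}.
L is in that set, so it is an ancestor of A.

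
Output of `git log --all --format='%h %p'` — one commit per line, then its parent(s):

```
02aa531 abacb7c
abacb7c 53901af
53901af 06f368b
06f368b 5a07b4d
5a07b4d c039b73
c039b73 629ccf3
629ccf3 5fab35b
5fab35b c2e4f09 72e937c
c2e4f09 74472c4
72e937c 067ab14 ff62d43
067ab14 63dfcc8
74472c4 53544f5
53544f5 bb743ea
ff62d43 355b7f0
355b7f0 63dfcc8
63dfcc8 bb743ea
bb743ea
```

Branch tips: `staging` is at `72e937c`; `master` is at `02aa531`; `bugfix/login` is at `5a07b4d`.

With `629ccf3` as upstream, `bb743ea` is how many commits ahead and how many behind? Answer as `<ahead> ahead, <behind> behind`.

Reachable from bb743ea: {bb743ea}.
Reachable from 629ccf3: {067ab14, 355b7f0, 53544f5, 5fab35b, 629ccf3, 63dfcc8, 72e937c, 74472c4, bb743ea, c2e4f09, ff62d43}.
Only in bb743ea's history (ahead): {} — 0.
Only in 629ccf3's history (behind): {067ab14, 355b7f0, 53544f5, 5fab35b, 629ccf3, 63dfcc8, 72e937c, 74472c4, c2e4f09, ff62d43} — 10.

0 ahead, 10 behind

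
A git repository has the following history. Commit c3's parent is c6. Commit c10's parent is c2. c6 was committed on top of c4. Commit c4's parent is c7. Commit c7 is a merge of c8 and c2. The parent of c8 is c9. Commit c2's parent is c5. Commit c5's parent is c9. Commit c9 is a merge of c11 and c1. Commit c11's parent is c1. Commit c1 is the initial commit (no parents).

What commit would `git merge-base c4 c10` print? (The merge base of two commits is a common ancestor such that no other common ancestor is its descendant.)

Ancestors of c4: {c1, c11, c2, c4, c5, c7, c8, c9}.
Ancestors of c10: {c1, c10, c11, c2, c5, c9}.
Common ancestors: {c1, c11, c2, c5, c9}.
Among these, c2 is not an ancestor of any other common ancestor — it is the merge base.

c2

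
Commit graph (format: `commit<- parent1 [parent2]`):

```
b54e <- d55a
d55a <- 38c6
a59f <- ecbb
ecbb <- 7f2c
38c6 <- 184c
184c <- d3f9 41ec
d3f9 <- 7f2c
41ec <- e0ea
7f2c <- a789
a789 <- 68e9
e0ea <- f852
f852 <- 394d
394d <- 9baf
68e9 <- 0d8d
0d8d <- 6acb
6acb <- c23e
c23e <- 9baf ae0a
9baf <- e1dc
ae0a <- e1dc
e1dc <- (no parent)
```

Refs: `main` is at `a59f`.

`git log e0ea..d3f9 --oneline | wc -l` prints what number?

Reachable from d3f9: {0d8d, 68e9, 6acb, 7f2c, 9baf, a789, ae0a, c23e, d3f9, e1dc}.
Reachable from e0ea: {394d, 9baf, e0ea, e1dc, f852}.
In d3f9's history but not e0ea's: {0d8d, 68e9, 6acb, 7f2c, a789, ae0a, c23e, d3f9} — 8 commits.

8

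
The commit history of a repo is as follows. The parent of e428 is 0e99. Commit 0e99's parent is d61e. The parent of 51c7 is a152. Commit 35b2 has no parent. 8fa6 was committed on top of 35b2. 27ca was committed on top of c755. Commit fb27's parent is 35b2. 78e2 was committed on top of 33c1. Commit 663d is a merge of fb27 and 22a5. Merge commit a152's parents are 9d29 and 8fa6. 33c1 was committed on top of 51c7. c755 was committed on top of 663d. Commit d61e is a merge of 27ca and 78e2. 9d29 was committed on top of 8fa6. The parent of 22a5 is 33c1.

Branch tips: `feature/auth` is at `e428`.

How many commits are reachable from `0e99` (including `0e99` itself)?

14

Walking parent pointers from 0e99: reachable set = {0e99, 22a5, 27ca, 33c1, 35b2, 51c7, 663d, 78e2, 8fa6, 9d29, a152, c755, d61e, fb27}.
That is 14 commits.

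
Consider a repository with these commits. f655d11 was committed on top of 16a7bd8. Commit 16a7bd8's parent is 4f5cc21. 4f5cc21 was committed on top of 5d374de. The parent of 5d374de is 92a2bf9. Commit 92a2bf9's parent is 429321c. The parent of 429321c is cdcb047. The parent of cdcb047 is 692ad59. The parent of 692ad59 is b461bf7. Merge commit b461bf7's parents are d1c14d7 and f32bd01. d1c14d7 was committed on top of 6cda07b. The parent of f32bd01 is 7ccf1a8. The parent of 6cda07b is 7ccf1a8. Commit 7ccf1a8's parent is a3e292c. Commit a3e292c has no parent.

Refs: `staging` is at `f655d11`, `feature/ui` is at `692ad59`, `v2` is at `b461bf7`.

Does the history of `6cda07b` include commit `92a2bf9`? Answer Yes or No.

Ancestors of 6cda07b: {6cda07b, 7ccf1a8, a3e292c}.
92a2bf9 is not in that set, so it is not an ancestor of 6cda07b.

No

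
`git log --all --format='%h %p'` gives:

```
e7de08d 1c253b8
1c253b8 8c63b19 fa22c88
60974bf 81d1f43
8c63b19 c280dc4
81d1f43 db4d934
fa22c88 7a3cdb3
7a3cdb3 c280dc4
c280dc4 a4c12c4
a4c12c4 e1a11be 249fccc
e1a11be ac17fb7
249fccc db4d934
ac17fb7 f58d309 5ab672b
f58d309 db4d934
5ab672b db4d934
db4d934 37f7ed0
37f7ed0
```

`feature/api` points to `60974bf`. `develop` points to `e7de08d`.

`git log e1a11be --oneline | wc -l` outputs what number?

Walking parent pointers from e1a11be: reachable set = {37f7ed0, 5ab672b, ac17fb7, db4d934, e1a11be, f58d309}.
That is 6 commits.

6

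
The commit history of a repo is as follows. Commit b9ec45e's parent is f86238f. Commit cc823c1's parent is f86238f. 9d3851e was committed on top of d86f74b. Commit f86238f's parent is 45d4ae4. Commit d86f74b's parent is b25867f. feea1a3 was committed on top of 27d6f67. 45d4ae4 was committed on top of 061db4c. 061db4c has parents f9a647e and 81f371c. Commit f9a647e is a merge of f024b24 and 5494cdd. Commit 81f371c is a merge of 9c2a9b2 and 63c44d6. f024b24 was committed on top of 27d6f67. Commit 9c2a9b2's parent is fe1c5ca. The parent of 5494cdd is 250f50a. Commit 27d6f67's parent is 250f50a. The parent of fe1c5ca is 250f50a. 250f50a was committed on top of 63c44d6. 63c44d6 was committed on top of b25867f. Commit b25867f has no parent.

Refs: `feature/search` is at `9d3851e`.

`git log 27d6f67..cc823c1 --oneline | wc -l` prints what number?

Reachable from cc823c1: {061db4c, 250f50a, 27d6f67, 45d4ae4, 5494cdd, 63c44d6, 81f371c, 9c2a9b2, b25867f, cc823c1, f024b24, f86238f, f9a647e, fe1c5ca}.
Reachable from 27d6f67: {250f50a, 27d6f67, 63c44d6, b25867f}.
In cc823c1's history but not 27d6f67's: {061db4c, 45d4ae4, 5494cdd, 81f371c, 9c2a9b2, cc823c1, f024b24, f86238f, f9a647e, fe1c5ca} — 10 commits.

10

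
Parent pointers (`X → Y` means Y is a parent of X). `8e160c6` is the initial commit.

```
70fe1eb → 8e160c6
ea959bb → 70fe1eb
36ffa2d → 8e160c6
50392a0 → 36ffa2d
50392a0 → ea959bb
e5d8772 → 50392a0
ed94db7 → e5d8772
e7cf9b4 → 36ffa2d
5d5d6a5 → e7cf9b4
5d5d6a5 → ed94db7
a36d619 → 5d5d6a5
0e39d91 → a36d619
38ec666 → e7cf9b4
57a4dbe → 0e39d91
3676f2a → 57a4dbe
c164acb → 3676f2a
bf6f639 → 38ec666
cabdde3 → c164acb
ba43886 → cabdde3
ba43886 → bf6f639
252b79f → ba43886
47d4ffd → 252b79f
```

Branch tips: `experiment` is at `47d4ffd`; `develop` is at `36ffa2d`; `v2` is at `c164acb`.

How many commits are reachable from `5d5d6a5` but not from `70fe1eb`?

Reachable from 5d5d6a5: {36ffa2d, 50392a0, 5d5d6a5, 70fe1eb, 8e160c6, e5d8772, e7cf9b4, ea959bb, ed94db7}.
Reachable from 70fe1eb: {70fe1eb, 8e160c6}.
In 5d5d6a5's history but not 70fe1eb's: {36ffa2d, 50392a0, 5d5d6a5, e5d8772, e7cf9b4, ea959bb, ed94db7} — 7 commits.

7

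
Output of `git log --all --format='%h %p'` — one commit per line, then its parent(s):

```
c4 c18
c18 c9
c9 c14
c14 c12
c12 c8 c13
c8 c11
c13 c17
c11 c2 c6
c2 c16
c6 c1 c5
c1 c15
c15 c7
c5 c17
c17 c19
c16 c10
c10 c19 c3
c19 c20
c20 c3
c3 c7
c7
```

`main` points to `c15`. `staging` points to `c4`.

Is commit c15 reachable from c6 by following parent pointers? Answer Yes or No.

Yes

Ancestors of c6 (commits reachable by following parents): {c1, c15, c17, c19, c20, c3, c5, c6, c7}.
c15 is in that set, so it is an ancestor of c6.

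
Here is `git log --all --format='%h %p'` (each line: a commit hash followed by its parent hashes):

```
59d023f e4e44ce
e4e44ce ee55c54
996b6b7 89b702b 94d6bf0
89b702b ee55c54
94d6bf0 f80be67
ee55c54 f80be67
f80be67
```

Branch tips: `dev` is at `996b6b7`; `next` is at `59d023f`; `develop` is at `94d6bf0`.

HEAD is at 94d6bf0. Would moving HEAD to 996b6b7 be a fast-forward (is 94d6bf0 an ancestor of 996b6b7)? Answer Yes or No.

Yes

A fast-forward from 94d6bf0 to 996b6b7 is possible iff 94d6bf0 is an ancestor of 996b6b7.
Ancestors of 996b6b7: {89b702b, 94d6bf0, 996b6b7, ee55c54, f80be67}.
94d6bf0 is among them, so fast-forward is possible.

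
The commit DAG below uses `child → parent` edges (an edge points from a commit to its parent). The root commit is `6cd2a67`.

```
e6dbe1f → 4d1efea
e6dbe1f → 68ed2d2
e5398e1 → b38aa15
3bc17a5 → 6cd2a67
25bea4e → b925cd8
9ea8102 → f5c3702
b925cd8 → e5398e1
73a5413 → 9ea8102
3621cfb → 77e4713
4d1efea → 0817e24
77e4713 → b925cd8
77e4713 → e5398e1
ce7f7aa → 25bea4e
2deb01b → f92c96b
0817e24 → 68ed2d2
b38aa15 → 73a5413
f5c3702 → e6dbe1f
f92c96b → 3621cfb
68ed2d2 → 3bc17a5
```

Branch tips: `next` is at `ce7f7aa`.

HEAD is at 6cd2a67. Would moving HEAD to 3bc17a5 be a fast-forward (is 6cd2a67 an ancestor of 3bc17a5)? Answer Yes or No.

A fast-forward from 6cd2a67 to 3bc17a5 is possible iff 6cd2a67 is an ancestor of 3bc17a5.
Ancestors of 3bc17a5: {3bc17a5, 6cd2a67}.
6cd2a67 is among them, so fast-forward is possible.

Yes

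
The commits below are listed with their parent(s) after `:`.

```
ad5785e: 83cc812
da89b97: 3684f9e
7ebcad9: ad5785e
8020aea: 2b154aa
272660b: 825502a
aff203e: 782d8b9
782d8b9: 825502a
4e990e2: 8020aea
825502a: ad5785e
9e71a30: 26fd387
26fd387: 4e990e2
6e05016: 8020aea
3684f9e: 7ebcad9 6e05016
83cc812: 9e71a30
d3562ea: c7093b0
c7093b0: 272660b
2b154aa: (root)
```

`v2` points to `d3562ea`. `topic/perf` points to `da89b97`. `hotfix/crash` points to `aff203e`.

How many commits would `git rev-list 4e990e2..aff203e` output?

Reachable from aff203e: {26fd387, 2b154aa, 4e990e2, 782d8b9, 8020aea, 825502a, 83cc812, 9e71a30, ad5785e, aff203e}.
Reachable from 4e990e2: {2b154aa, 4e990e2, 8020aea}.
In aff203e's history but not 4e990e2's: {26fd387, 782d8b9, 825502a, 83cc812, 9e71a30, ad5785e, aff203e} — 7 commits.

7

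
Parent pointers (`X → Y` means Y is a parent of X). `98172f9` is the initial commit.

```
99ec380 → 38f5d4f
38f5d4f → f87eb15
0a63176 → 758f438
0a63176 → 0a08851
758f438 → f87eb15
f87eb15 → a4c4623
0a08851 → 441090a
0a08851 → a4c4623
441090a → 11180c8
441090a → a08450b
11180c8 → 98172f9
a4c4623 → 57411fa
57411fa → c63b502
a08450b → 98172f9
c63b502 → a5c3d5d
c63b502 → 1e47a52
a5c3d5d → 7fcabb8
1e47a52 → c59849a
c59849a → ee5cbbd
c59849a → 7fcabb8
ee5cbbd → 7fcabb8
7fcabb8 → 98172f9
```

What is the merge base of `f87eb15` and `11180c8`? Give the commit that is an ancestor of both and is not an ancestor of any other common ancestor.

Ancestors of f87eb15: {1e47a52, 57411fa, 7fcabb8, 98172f9, a4c4623, a5c3d5d, c59849a, c63b502, ee5cbbd, f87eb15}.
Ancestors of 11180c8: {11180c8, 98172f9}.
Common ancestors: {98172f9}.
The only common ancestor is 98172f9, so it is the merge base.

98172f9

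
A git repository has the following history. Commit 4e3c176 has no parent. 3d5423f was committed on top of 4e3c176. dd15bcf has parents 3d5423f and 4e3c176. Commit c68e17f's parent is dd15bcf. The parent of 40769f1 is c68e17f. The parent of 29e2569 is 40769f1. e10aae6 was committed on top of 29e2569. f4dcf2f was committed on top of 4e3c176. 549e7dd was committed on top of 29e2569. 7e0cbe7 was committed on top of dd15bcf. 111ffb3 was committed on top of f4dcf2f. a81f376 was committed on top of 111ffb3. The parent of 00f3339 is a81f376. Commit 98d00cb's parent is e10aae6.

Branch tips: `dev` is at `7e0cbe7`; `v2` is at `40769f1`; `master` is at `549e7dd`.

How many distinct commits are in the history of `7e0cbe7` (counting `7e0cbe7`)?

4

Walking parent pointers from 7e0cbe7: reachable set = {3d5423f, 4e3c176, 7e0cbe7, dd15bcf}.
That is 4 commits.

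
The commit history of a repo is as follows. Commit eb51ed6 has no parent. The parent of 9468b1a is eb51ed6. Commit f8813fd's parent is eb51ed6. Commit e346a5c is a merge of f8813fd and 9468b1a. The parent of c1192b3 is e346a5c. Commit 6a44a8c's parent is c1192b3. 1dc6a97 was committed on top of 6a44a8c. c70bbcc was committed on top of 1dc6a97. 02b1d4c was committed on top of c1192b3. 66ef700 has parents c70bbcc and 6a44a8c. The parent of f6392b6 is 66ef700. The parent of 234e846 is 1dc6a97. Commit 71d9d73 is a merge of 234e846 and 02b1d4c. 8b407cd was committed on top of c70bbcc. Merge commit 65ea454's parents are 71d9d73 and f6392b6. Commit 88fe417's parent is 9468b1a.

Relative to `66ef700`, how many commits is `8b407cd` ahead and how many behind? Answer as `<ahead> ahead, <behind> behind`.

Reachable from 8b407cd: {1dc6a97, 6a44a8c, 8b407cd, 9468b1a, c1192b3, c70bbcc, e346a5c, eb51ed6, f8813fd}.
Reachable from 66ef700: {1dc6a97, 66ef700, 6a44a8c, 9468b1a, c1192b3, c70bbcc, e346a5c, eb51ed6, f8813fd}.
Only in 8b407cd's history (ahead): {8b407cd} — 1.
Only in 66ef700's history (behind): {66ef700} — 1.

1 ahead, 1 behind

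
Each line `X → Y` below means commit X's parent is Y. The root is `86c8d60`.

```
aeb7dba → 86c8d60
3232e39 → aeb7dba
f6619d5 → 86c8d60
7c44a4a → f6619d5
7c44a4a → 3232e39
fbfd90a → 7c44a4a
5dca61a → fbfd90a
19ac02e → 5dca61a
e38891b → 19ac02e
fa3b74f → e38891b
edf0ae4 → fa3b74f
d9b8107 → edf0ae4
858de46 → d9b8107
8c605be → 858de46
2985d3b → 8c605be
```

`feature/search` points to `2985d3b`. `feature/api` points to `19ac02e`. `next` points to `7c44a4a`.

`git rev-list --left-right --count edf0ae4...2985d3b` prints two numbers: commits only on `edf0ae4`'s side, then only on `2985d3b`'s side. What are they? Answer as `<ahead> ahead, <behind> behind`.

Reachable from edf0ae4: {19ac02e, 3232e39, 5dca61a, 7c44a4a, 86c8d60, aeb7dba, e38891b, edf0ae4, f6619d5, fa3b74f, fbfd90a}.
Reachable from 2985d3b: {19ac02e, 2985d3b, 3232e39, 5dca61a, 7c44a4a, 858de46, 86c8d60, 8c605be, aeb7dba, d9b8107, e38891b, edf0ae4, f6619d5, fa3b74f, fbfd90a}.
Only in edf0ae4's history (ahead): {} — 0.
Only in 2985d3b's history (behind): {2985d3b, 858de46, 8c605be, d9b8107} — 4.

0 ahead, 4 behind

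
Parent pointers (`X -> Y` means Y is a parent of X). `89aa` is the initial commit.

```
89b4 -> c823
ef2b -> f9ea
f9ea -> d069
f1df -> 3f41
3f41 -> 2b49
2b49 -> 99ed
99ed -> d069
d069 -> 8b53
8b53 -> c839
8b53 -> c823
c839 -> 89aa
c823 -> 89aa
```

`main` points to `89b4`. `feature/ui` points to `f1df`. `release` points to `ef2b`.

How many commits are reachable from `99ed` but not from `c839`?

Reachable from 99ed: {89aa, 8b53, 99ed, c823, c839, d069}.
Reachable from c839: {89aa, c839}.
In 99ed's history but not c839's: {8b53, 99ed, c823, d069} — 4 commits.

4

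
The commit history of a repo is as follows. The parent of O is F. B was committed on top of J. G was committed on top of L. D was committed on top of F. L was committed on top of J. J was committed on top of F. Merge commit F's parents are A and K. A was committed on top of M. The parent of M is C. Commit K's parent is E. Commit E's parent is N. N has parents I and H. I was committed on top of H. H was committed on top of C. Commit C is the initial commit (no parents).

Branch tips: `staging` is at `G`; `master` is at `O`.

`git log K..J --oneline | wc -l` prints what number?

Reachable from J: {A, C, E, F, H, I, J, K, M, N}.
Reachable from K: {C, E, H, I, K, N}.
In J's history but not K's: {A, F, J, M} — 4 commits.

4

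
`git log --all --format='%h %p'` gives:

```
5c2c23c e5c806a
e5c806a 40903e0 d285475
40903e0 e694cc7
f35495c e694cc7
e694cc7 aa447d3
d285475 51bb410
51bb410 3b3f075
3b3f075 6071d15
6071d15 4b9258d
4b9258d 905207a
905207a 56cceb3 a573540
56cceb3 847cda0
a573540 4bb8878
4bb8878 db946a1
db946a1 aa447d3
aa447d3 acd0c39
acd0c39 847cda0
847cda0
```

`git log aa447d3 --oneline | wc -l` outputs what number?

3

Walking parent pointers from aa447d3: reachable set = {847cda0, aa447d3, acd0c39}.
That is 3 commits.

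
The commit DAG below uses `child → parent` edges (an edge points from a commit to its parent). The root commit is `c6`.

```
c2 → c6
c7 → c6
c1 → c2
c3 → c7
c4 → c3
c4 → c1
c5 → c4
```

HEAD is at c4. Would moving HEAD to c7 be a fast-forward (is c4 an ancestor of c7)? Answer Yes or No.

A fast-forward from c4 to c7 is possible iff c4 is an ancestor of c7.
Ancestors of c7: {c6, c7}.
c4 is not among them, so fast-forward is not possible.

No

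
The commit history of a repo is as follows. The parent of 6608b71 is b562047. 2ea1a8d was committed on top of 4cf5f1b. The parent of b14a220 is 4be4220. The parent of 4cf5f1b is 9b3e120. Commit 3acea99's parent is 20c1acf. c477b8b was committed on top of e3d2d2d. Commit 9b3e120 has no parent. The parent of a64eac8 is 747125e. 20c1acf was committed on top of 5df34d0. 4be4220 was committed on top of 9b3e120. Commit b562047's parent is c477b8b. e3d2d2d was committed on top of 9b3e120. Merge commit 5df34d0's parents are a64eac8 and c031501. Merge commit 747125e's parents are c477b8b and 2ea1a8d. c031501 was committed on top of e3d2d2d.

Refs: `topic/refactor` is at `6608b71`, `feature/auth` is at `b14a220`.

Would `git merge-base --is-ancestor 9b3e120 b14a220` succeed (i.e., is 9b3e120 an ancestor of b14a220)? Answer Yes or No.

Ancestors of b14a220 (commits reachable by following parents): {4be4220, 9b3e120, b14a220}.
9b3e120 is in that set, so it is an ancestor of b14a220.

Yes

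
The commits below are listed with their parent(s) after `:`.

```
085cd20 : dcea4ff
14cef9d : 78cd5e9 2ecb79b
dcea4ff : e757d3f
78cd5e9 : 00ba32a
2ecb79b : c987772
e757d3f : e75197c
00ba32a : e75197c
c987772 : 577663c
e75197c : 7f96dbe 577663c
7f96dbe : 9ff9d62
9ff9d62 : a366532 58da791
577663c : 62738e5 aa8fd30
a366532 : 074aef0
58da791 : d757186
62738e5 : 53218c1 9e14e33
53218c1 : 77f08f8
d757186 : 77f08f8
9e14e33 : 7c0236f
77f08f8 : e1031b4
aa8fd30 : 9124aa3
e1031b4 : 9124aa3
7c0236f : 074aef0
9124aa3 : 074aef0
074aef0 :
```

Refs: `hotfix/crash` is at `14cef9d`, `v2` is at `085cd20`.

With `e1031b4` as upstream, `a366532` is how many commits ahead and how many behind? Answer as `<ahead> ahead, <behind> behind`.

1 ahead, 2 behind

Reachable from a366532: {074aef0, a366532}.
Reachable from e1031b4: {074aef0, 9124aa3, e1031b4}.
Only in a366532's history (ahead): {a366532} — 1.
Only in e1031b4's history (behind): {9124aa3, e1031b4} — 2.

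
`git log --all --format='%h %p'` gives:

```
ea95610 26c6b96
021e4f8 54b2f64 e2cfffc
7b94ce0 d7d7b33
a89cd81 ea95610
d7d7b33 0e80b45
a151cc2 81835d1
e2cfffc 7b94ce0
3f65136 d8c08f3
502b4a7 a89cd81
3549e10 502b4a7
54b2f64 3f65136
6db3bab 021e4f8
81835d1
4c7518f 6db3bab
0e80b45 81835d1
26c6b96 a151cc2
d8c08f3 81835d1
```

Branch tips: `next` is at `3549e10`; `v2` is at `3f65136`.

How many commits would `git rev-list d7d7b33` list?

Walking parent pointers from d7d7b33: reachable set = {0e80b45, 81835d1, d7d7b33}.
That is 3 commits.

3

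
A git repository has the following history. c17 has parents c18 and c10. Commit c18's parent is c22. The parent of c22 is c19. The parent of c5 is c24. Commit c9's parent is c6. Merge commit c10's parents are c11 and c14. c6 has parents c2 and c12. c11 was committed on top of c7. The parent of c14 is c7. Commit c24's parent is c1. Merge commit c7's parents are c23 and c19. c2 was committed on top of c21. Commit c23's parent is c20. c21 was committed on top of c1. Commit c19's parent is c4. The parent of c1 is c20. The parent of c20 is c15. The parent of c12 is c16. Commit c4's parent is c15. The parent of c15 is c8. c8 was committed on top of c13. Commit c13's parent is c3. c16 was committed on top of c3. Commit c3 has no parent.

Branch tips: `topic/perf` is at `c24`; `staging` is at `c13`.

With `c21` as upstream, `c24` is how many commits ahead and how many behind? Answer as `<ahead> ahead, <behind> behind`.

1 ahead, 1 behind

Reachable from c24: {c1, c13, c15, c20, c24, c3, c8}.
Reachable from c21: {c1, c13, c15, c20, c21, c3, c8}.
Only in c24's history (ahead): {c24} — 1.
Only in c21's history (behind): {c21} — 1.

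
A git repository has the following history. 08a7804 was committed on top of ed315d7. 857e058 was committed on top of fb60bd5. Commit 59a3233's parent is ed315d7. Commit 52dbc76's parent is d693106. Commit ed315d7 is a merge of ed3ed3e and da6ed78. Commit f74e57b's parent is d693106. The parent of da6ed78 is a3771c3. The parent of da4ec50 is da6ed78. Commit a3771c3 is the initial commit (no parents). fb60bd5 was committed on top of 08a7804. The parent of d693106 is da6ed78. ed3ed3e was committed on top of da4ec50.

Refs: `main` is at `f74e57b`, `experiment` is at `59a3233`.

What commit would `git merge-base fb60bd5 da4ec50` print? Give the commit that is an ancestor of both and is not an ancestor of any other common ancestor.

Ancestors of fb60bd5: {08a7804, a3771c3, da4ec50, da6ed78, ed315d7, ed3ed3e, fb60bd5}.
Ancestors of da4ec50: {a3771c3, da4ec50, da6ed78}.
Common ancestors: {a3771c3, da4ec50, da6ed78}.
Among these, da4ec50 is not an ancestor of any other common ancestor — it is the merge base.

da4ec50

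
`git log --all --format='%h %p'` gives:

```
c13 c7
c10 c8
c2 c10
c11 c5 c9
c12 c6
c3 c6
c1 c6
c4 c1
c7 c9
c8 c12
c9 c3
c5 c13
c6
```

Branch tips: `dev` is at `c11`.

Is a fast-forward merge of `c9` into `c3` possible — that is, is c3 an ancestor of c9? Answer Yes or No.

A fast-forward from c3 to c9 is possible iff c3 is an ancestor of c9.
Ancestors of c9: {c3, c6, c9}.
c3 is among them, so fast-forward is possible.

Yes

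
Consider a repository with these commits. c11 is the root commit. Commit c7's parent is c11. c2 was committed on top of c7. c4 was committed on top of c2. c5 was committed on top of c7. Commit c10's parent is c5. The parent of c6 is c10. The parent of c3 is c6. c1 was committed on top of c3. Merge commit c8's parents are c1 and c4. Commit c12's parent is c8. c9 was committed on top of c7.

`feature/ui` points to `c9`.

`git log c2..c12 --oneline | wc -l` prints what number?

Reachable from c12: {c1, c10, c11, c12, c2, c3, c4, c5, c6, c7, c8}.
Reachable from c2: {c11, c2, c7}.
In c12's history but not c2's: {c1, c10, c12, c3, c4, c5, c6, c8} — 8 commits.

8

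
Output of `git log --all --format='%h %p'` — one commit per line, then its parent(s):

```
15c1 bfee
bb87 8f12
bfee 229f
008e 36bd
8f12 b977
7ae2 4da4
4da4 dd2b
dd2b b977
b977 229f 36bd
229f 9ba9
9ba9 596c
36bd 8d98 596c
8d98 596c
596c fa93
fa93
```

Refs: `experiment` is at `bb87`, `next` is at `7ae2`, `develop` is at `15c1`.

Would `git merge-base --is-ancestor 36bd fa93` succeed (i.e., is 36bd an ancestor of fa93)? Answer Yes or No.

No

Ancestors of fa93: {fa93}.
36bd is not in that set, so it is not an ancestor of fa93.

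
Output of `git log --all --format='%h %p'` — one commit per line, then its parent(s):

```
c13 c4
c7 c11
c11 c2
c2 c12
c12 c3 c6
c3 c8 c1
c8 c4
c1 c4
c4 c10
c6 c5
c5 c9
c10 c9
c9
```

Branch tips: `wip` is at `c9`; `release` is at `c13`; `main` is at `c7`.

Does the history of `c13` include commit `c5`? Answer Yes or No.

No

Ancestors of c13: {c10, c13, c4, c9}.
c5 is not in that set, so it is not an ancestor of c13.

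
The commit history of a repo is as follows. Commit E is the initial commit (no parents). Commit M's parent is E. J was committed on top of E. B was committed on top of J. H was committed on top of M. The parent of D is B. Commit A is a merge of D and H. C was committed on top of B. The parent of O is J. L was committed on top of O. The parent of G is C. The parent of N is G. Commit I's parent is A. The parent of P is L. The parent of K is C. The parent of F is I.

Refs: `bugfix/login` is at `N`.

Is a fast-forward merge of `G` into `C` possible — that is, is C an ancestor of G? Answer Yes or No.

A fast-forward from C to G is possible iff C is an ancestor of G.
Ancestors of G: {B, C, E, G, J}.
C is among them, so fast-forward is possible.

Yes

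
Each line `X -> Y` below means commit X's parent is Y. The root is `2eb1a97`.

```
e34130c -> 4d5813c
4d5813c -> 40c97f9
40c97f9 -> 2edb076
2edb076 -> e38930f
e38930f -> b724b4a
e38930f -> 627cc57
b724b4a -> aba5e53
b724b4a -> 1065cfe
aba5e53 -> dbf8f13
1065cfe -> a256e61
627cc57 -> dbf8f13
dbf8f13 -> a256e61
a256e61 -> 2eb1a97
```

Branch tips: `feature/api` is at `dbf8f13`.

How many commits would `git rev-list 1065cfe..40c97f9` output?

Reachable from 40c97f9: {1065cfe, 2eb1a97, 2edb076, 40c97f9, 627cc57, a256e61, aba5e53, b724b4a, dbf8f13, e38930f}.
Reachable from 1065cfe: {1065cfe, 2eb1a97, a256e61}.
In 40c97f9's history but not 1065cfe's: {2edb076, 40c97f9, 627cc57, aba5e53, b724b4a, dbf8f13, e38930f} — 7 commits.

7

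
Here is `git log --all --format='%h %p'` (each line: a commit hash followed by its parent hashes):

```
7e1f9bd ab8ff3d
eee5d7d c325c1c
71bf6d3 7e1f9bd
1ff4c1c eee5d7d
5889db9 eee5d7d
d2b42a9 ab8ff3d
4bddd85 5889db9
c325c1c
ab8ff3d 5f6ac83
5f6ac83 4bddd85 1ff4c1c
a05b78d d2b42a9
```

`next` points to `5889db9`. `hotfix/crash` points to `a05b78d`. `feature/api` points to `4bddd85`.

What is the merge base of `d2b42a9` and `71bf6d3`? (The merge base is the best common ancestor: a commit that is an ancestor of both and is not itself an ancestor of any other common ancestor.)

Ancestors of d2b42a9: {1ff4c1c, 4bddd85, 5889db9, 5f6ac83, ab8ff3d, c325c1c, d2b42a9, eee5d7d}.
Ancestors of 71bf6d3: {1ff4c1c, 4bddd85, 5889db9, 5f6ac83, 71bf6d3, 7e1f9bd, ab8ff3d, c325c1c, eee5d7d}.
Common ancestors: {1ff4c1c, 4bddd85, 5889db9, 5f6ac83, ab8ff3d, c325c1c, eee5d7d}.
Among these, ab8ff3d is not an ancestor of any other common ancestor — it is the merge base.

ab8ff3d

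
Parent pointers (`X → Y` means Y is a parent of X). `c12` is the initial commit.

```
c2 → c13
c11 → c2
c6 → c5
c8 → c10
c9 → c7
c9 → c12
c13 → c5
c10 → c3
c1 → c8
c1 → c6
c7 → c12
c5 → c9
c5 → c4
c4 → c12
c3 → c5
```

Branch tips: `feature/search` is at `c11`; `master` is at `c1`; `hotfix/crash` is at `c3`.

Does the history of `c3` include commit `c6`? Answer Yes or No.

No

Ancestors of c3: {c12, c3, c4, c5, c7, c9}.
c6 is not in that set, so it is not an ancestor of c3.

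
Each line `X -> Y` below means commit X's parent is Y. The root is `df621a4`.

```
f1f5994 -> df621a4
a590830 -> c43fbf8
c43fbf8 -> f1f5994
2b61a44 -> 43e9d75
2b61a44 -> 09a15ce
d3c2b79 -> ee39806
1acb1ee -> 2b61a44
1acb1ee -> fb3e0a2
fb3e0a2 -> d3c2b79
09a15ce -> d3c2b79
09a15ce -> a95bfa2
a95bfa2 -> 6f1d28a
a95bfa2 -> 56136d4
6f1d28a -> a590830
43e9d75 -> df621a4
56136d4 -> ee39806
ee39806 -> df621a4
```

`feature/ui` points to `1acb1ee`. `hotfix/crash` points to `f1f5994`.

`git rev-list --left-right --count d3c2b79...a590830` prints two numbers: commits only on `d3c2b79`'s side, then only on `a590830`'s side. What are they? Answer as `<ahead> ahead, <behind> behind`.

Reachable from d3c2b79: {d3c2b79, df621a4, ee39806}.
Reachable from a590830: {a590830, c43fbf8, df621a4, f1f5994}.
Only in d3c2b79's history (ahead): {d3c2b79, ee39806} — 2.
Only in a590830's history (behind): {a590830, c43fbf8, f1f5994} — 3.

2 ahead, 3 behind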